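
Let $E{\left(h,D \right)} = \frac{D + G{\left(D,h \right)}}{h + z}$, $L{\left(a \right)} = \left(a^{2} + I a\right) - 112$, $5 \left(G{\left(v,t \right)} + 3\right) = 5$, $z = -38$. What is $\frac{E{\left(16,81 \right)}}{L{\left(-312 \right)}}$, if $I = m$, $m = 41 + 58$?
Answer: $- \frac{79}{1459568} \approx -5.4126 \cdot 10^{-5}$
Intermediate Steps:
$m = 99$
$I = 99$
$G{\left(v,t \right)} = -2$ ($G{\left(v,t \right)} = -3 + \frac{1}{5} \cdot 5 = -3 + 1 = -2$)
$L{\left(a \right)} = -112 + a^{2} + 99 a$ ($L{\left(a \right)} = \left(a^{2} + 99 a\right) - 112 = -112 + a^{2} + 99 a$)
$E{\left(h,D \right)} = \frac{-2 + D}{-38 + h}$ ($E{\left(h,D \right)} = \frac{D - 2}{h - 38} = \frac{-2 + D}{-38 + h}$)
$\frac{E{\left(16,81 \right)}}{L{\left(-312 \right)}} = \frac{\frac{1}{-38 + 16} \left(-2 + 81\right)}{-112 + \left(-312\right)^{2} + 99 \left(-312\right)} = \frac{\frac{1}{-22} \cdot 79}{-112 + 97344 - 30888} = \frac{\left(- \frac{1}{22}\right) 79}{66344} = \left(- \frac{79}{22}\right) \frac{1}{66344} = - \frac{79}{1459568}$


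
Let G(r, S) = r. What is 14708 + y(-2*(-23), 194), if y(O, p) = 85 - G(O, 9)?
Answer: 14747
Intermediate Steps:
y(O, p) = 85 - O
14708 + y(-2*(-23), 194) = 14708 + (85 - (-2)*(-23)) = 14708 + (85 - 1*46) = 14708 + (85 - 46) = 14708 + 39 = 14747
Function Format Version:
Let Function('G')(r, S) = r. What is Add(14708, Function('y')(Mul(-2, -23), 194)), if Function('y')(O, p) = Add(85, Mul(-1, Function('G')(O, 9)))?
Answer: 14747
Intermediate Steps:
Function('y')(O, p) = Add(85, Mul(-1, O))
Add(14708, Function('y')(Mul(-2, -23), 194)) = Add(14708, Add(85, Mul(-1, Mul(-2, -23)))) = Add(14708, Add(85, Mul(-1, 46))) = Add(14708, Add(85, -46)) = Add(14708, 39) = 14747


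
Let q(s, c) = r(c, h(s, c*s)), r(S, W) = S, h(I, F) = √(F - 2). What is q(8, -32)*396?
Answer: -12672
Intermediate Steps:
h(I, F) = √(-2 + F)
q(s, c) = c
q(8, -32)*396 = -32*396 = -12672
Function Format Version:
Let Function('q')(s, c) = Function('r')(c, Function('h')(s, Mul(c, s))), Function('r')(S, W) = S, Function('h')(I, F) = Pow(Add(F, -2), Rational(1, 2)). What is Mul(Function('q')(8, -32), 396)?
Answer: -12672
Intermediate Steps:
Function('h')(I, F) = Pow(Add(-2, F), Rational(1, 2))
Function('q')(s, c) = c
Mul(Function('q')(8, -32), 396) = Mul(-32, 396) = -12672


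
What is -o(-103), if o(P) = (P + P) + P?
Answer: 309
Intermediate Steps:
o(P) = 3*P (o(P) = 2*P + P = 3*P)
-o(-103) = -3*(-103) = -1*(-309) = 309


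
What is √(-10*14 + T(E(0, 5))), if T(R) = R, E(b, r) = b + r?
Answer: 3*I*√15 ≈ 11.619*I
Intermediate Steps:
√(-10*14 + T(E(0, 5))) = √(-10*14 + (0 + 5)) = √(-140 + 5) = √(-135) = 3*I*√15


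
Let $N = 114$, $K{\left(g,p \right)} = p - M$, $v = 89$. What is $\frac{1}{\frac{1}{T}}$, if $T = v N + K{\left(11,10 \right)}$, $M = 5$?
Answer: $10151$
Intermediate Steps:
$K{\left(g,p \right)} = -5 + p$ ($K{\left(g,p \right)} = p - 5 = -5 + p$)
$T = 10151$ ($T = 89 \cdot 114 + \left(-5 + 10\right) = 10146 + 5 = 10151$)
$\frac{1}{\frac{1}{T}} = \frac{1}{\frac{1}{10151}} = 10151$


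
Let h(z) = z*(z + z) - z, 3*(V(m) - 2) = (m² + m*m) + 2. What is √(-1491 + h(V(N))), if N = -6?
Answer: I*√859/3 ≈ 9.7696*I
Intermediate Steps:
V(m) = 8/3 + 2*m²/3 (V(m) = 2 + ((m² + m*m) + 2)/3 = 2 + ((m² + m²) + 2)/3 = 2 + (2*m² + 2)/3 = 2 + (2 + 2*m²)/3 = 2 + (⅔ + 2*m²/3) = 8/3 + 2*m²/3)
h(z) = -z + 2*z² (h(z) = z*(2*z) - z = 2*z² - z = -z + 2*z²)
√(-1491 + h(V(N))) = √(-1491 + (8/3 + (⅔)*(-6)²)*(-1 + 2*(8/3 + (⅔)*(-6)²))) = √(-1491 + (8/3 + (⅔)*36)*(-1 + 2*(8/3 + (⅔)*36))) = √(-1491 + (8/3 + 24)*(-1 + 2*(8/3 + 24))) = √(-1491 + 80*(-1 + 2*(80/3))/3) = √(-1491 + 80*(-1 + 160/3)/3) = √(-1491 + (80/3)*(157/3)) = √(-1491 + 12560/9) = √(-859/9) = I*√859/3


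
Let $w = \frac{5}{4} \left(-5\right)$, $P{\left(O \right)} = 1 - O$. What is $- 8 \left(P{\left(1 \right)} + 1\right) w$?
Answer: $50$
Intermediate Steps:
$w = - \frac{25}{4}$ ($w = 5 \cdot \frac{1}{4} \left(-5\right) = \frac{5}{4} \left(-5\right) = - \frac{25}{4} \approx -6.25$)
$- 8 \left(P{\left(1 \right)} + 1\right) w = - 8 \left(\left(1 - 1\right) + 1\right) \left(- \frac{25}{4}\right) = - 8 \left(0 + 1\right) \left(- \frac{25}{4}\right) = \left(-8\right) 1 \left(- \frac{25}{4}\right) = \left(-8\right) \left(- \frac{25}{4}\right) = 50$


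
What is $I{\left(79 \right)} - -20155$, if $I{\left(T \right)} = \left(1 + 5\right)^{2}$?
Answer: $20191$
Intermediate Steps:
$I{\left(T \right)} = 36$ ($I{\left(T \right)} = 6^{2} = 36$)
$I{\left(79 \right)} - -20155 = 36 - -20155 = 36 + 20155 = 20191$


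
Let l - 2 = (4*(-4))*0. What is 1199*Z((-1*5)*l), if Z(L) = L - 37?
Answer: -56353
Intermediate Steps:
l = 2 (l = 2 + (4*(-4))*0 = 2 - 16*0 = 2 + 0 = 2)
Z(L) = -37 + L
1199*Z((-1*5)*l) = 1199*(-37 - 1*5*2) = 1199*(-37 - 5*2) = 1199*(-37 - 10) = 1199*(-47) = -56353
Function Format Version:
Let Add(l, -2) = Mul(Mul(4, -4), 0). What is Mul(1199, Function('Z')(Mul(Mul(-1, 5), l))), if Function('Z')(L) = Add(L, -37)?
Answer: -56353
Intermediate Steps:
l = 2 (l = Add(2, Mul(Mul(4, -4), 0)) = Add(2, Mul(-16, 0)) = Add(2, 0) = 2)
Function('Z')(L) = Add(-37, L)
Mul(1199, Function('Z')(Mul(Mul(-1, 5), l))) = Mul(1199, Add(-37, Mul(Mul(-1, 5), 2))) = Mul(1199, Add(-37, Mul(-5, 2))) = Mul(1199, Add(-37, -10)) = Mul(1199, -47) = -56353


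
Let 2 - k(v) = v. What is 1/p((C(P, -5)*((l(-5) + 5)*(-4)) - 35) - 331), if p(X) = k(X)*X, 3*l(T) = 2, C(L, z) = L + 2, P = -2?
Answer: -1/134688 ≈ -7.4246e-6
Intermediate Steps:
k(v) = 2 - v
C(L, z) = 2 + L
l(T) = ⅔ (l(T) = (⅓)*2 = ⅔)
p(X) = X*(2 - X) (p(X) = (2 - X)*X = X*(2 - X))
1/p((C(P, -5)*((l(-5) + 5)*(-4)) - 35) - 331) = 1/((((2 - 2)*((⅔ + 5)*(-4)) - 35) - 331)*(2 - (((2 - 2)*((⅔ + 5)*(-4)) - 35) - 331))) = 1/(((0*((17/3)*(-4)) - 35) - 331)*(2 - ((0*((17/3)*(-4)) - 35) - 331))) = 1/(((0*(-68/3) - 35) - 331)*(2 - ((0*(-68/3) - 35) - 331))) = 1/(((0 - 35) - 331)*(2 - ((0 - 35) - 331))) = 1/((-35 - 331)*(2 - (-35 - 331))) = 1/(-366*(2 - 1*(-366))) = 1/(-366*(2 + 366)) = 1/(-366*368) = 1/(-134688) = -1/134688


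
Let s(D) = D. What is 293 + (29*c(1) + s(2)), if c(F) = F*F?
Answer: 324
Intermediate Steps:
c(F) = F²
293 + (29*c(1) + s(2)) = 293 + (29*1² + 2) = 293 + (29*1 + 2) = 293 + (29 + 2) = 293 + 31 = 324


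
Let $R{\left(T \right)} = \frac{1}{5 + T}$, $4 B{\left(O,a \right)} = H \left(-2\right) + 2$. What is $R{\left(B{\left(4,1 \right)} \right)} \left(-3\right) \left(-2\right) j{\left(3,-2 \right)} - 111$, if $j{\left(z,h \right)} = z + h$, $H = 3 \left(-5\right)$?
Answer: $- \frac{1437}{13} \approx -110.54$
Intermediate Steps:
$H = -15$
$B{\left(O,a \right)} = 8$ ($B{\left(O,a \right)} = \frac{\left(-15\right) \left(-2\right) + 2}{4} = \frac{30 + 2}{4} = \frac{1}{4} \cdot 32 = 8$)
$j{\left(z,h \right)} = h + z$
$R{\left(B{\left(4,1 \right)} \right)} \left(-3\right) \left(-2\right) j{\left(3,-2 \right)} - 111 = \frac{\left(-3\right) \left(-2\right) \left(-2 + 3\right)}{5 + 8} - 111 = \frac{6 \cdot 1}{13} - 111 = \frac{1}{13} \cdot 6 - 111 = \frac{6}{13} - 111 = - \frac{1437}{13}$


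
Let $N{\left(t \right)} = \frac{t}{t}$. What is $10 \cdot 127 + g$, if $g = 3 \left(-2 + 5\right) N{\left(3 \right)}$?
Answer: $1279$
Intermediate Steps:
$N{\left(t \right)} = 1$
$g = 9$ ($g = 3 \left(-2 + 5\right) 1 = 3 \cdot 3 \cdot 1 = 9 \cdot 1 = 9$)
$10 \cdot 127 + g = 10 \cdot 127 + 9 = 1270 + 9 = 1279$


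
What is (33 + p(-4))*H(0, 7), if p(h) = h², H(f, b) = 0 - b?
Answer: -343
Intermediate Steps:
H(f, b) = -b
(33 + p(-4))*H(0, 7) = (33 + (-4)²)*(-1*7) = (33 + 16)*(-7) = 49*(-7) = -343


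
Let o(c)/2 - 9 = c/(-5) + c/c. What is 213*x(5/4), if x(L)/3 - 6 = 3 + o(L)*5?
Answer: 136107/2 ≈ 68054.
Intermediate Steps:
o(c) = 20 - 2*c/5 (o(c) = 18 + 2*(c/(-5) + c/c) = 18 + 2*(c*(-1/5) + 1) = 18 + 2*(-c/5 + 1) = 18 + 2*(1 - c/5) = 18 + (2 - 2*c/5) = 20 - 2*c/5)
x(L) = 327 - 6*L (x(L) = 18 + 3*(3 + (20 - 2*L/5)*5) = 18 + 3*(3 + (100 - 2*L)) = 18 + 3*(103 - 2*L) = 18 + (309 - 6*L) = 327 - 6*L)
213*x(5/4) = 213*(327 - 30/4) = 213*(327 - 6*5/4) = 213*(327 - 15/2) = 213*(639/2) = 136107/2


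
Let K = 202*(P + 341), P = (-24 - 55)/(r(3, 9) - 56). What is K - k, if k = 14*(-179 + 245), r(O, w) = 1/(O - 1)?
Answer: 7575254/111 ≈ 68246.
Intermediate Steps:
r(O, w) = 1/(-1 + O)
k = 924 (k = 14*66 = 924)
P = 158/111 (P = (-24 - 55)/(1/(-1 + 3) - 56) = -79/(1/2 - 56) = -79/(½ - 56) = -79/(-111/2) = -79*(-2/111) = 158/111 ≈ 1.4234)
K = 7677818/111 (K = 202*(158/111 + 341) = 202*(38009/111) = 7677818/111 ≈ 69170.)
K - k = 7677818/111 - 1*924 = 7677818/111 - 924 = 7575254/111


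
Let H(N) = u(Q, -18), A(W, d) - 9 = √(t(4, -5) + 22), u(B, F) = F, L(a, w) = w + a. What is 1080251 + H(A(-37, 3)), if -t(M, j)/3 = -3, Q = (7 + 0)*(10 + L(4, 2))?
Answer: 1080233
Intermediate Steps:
L(a, w) = a + w
Q = 112 (Q = (7 + 0)*(10 + (4 + 2)) = 7*(10 + 6) = 7*16 = 112)
t(M, j) = 9 (t(M, j) = -3*(-3) = 9)
A(W, d) = 9 + √31 (A(W, d) = 9 + √(9 + 22) = 9 + √31)
H(N) = -18
1080251 + H(A(-37, 3)) = 1080251 - 18 = 1080233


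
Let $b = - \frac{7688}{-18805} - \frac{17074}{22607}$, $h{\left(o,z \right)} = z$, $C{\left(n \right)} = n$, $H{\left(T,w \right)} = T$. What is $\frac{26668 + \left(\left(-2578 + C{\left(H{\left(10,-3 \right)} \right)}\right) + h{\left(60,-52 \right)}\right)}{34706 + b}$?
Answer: $\frac{2555849305620}{3688557077089} \approx 0.69291$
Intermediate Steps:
$b = - \frac{147273954}{425124635}$ ($b = \left(-7688\right) \left(- \frac{1}{18805}\right) - \frac{17074}{22607} = \frac{7688}{18805} - \frac{17074}{22607} = - \frac{147273954}{425124635} \approx -0.34643$)
$\frac{26668 + \left(\left(-2578 + C{\left(H{\left(10,-3 \right)} \right)}\right) + h{\left(60,-52 \right)}\right)}{34706 + b} = \frac{26668 + \left(\left(-2578 + 10\right) - 52\right)}{34706 - \frac{147273954}{425124635}} = \frac{26668 - 2620}{\frac{14754228308356}{425124635}} = \left(26668 - 2620\right) \frac{425124635}{14754228308356} = 24048 \cdot \frac{425124635}{14754228308356} = \frac{2555849305620}{3688557077089}$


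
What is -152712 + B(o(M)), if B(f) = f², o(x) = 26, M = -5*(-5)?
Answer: -152036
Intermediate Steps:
M = 25
-152712 + B(o(M)) = -152712 + 26² = -152712 + 676 = -152036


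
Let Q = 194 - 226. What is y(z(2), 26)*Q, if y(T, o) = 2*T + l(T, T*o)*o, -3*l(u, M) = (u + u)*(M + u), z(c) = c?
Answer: 59776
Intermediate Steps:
l(u, M) = -2*u*(M + u)/3 (l(u, M) = -(u + u)*(M + u)/3 = -2*u*(M + u)/3)
y(T, o) = 2*T - 2*T*o*(T + T*o)/3 (y(T, o) = 2*T + (-2*T*(T*o + T)/3)*o = 2*T + (-2*T*(T + T*o)/3)*o = 2*T - 2*T*o*(T + T*o)/3)
Q = -32
y(z(2), 26)*Q = ((⅔)*2*(3 - 1*2*26*(1 + 26)))*(-32) = ((⅔)*2*(3 - 1*2*26*27))*(-32) = ((⅔)*2*(3 - 1404))*(-32) = ((⅔)*2*(-1401))*(-32) = -1868*(-32) = 59776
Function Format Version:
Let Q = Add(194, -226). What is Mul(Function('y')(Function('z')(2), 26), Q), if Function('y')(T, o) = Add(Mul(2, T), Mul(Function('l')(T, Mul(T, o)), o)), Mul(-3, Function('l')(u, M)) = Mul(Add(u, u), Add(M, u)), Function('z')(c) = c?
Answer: 59776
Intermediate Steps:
Function('l')(u, M) = Mul(Rational(-2, 3), u, Add(M, u)) (Function('l')(u, M) = Mul(Rational(-1, 3), Mul(Add(u, u), Add(M, u))) = Mul(Rational(-1, 3), Mul(Mul(2, u), Add(M, u))) = Mul(Rational(-1, 3), Mul(2, u, Add(M, u))) = Mul(Rational(-2, 3), u, Add(M, u)))
Function('y')(T, o) = Add(Mul(2, T), Mul(Rational(-2, 3), T, o, Add(T, Mul(T, o)))) (Function('y')(T, o) = Add(Mul(2, T), Mul(Mul(Rational(-2, 3), T, Add(Mul(T, o), T)), o)) = Add(Mul(2, T), Mul(Mul(Rational(-2, 3), T, Add(T, Mul(T, o))), o)) = Add(Mul(2, T), Mul(Rational(-2, 3), T, o, Add(T, Mul(T, o)))))
Q = -32
Mul(Function('y')(Function('z')(2), 26), Q) = Mul(Mul(Rational(2, 3), 2, Add(3, Mul(-1, 2, 26, Add(1, 26)))), -32) = Mul(Mul(Rational(2, 3), 2, Add(3, Mul(-1, 2, 26, 27))), -32) = Mul(Mul(Rational(2, 3), 2, Add(3, -1404)), -32) = Mul(Mul(Rational(2, 3), 2, -1401), -32) = Mul(-1868, -32) = 59776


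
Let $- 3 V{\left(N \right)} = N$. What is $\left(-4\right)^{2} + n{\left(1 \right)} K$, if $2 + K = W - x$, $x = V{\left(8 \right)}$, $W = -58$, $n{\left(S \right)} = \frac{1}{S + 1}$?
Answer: $- \frac{38}{3} \approx -12.667$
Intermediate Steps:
$n{\left(S \right)} = \frac{1}{1 + S}$
$V{\left(N \right)} = - \frac{N}{3}$
$x = - \frac{8}{3}$ ($x = \left(- \frac{1}{3}\right) 8 = - \frac{8}{3} \approx -2.6667$)
$K = - \frac{172}{3}$ ($K = -2 - \frac{166}{3} = - \frac{172}{3} \approx -57.333$)
$\left(-4\right)^{2} + n{\left(1 \right)} K = \left(-4\right)^{2} + \frac{1}{1 + 1} \left(- \frac{172}{3}\right) = 16 + \frac{1}{2} \left(- \frac{172}{3}\right) = 16 - \frac{86}{3} = - \frac{38}{3}$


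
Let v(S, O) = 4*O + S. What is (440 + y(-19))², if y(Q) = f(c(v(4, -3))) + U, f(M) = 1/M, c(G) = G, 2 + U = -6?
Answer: 11937025/64 ≈ 1.8652e+5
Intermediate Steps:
v(S, O) = S + 4*O
U = -8 (U = -2 - 6 = -8)
y(Q) = -65/8 (y(Q) = 1/(4 + 4*(-3)) - 8 = 1/(4 - 12) - 8 = 1/(-8) - 8 = -⅛ - 8 = -65/8)
(440 + y(-19))² = (440 - 65/8)² = (3455/8)² = 11937025/64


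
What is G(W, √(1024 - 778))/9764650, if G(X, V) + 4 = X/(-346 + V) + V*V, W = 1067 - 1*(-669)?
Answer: 7077771/291645683875 - 62*√246/41663669125 ≈ 2.4245e-5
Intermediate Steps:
W = 1736 (W = 1067 + 669 = 1736)
G(X, V) = -4 + V² + X/(-346 + V) (G(X, V) = -4 + (X/(-346 + V) + V*V) = -4 + (X/(-346 + V) + V²) = -4 + (V² + X/(-346 + V)) = -4 + V² + X/(-346 + V))
G(W, √(1024 - 778))/9764650 = ((1384 + 1736 + (√(1024 - 778))³ - 346*(√(1024 - 778))² - 4*√(1024 - 778))/(-346 + √(1024 - 778)))/9764650 = ((1384 + 1736 + (√246)³ - 346*(√246)² - 4*√246)/(-346 + √246))*(1/9764650) = ((1384 + 1736 + 246*√246 - 346*246 - 4*√246)/(-346 + √246))*(1/9764650) = ((1384 + 1736 + 246*√246 - 85116 - 4*√246)/(-346 + √246))*(1/9764650) = ((-81996 + 242*√246)/(-346 + √246))*(1/9764650) = (-81996 + 242*√246)/(9764650*(-346 + √246))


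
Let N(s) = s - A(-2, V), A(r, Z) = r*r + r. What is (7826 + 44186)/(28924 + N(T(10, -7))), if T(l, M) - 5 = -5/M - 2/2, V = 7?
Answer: 364084/202487 ≈ 1.7981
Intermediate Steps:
A(r, Z) = r + r**2 (A(r, Z) = r**2 + r = r + r**2)
T(l, M) = 4 - 5/M (T(l, M) = 5 + (-5/M - 2/2) = 5 + (-5/M - 2*1/2) = 5 + (-5/M - 1) = 5 + (-1 - 5/M) = 4 - 5/M)
N(s) = -2 + s (N(s) = s - (-2)*(1 - 2) = s - (-2)*(-1) = s - 1*2 = s - 2 = -2 + s)
(7826 + 44186)/(28924 + N(T(10, -7))) = (7826 + 44186)/(28924 + (-2 + (4 - 5/(-7)))) = 52012/(28924 + (-2 + (4 - 5*(-1/7)))) = 52012/(28924 + (-2 + (4 + 5/7))) = 52012/(28924 + (-2 + 33/7)) = 52012/(28924 + 19/7) = 52012/(202487/7) = 52012*(7/202487) = 364084/202487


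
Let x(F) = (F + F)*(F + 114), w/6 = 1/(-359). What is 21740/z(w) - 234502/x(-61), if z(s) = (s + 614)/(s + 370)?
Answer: 468071754575/35630893 ≈ 13137.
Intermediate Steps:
w = -6/359 (w = 6/(-359) = 6*(-1/359) = -6/359 ≈ -0.016713)
x(F) = 2*F*(114 + F) (x(F) = (2*F)*(114 + F) = 2*F*(114 + F))
z(s) = (614 + s)/(370 + s)
21740/z(w) - 234502/x(-61) = 21740/(((614 - 6/359)/(370 - 6/359))) - 234502*(-1/(122*(114 - 61))) = 21740/(((220420/359)/(132824/359))) - 234502/(2*(-61)*53) = 21740/(((359/132824)*(220420/359))) - 234502/(-6466) = 21740/(55105/33206) - 234502*(-1/6466) = 21740*(33206/55105) + 117251/3233 = 144379688/11021 + 117251/3233 = 468071754575/35630893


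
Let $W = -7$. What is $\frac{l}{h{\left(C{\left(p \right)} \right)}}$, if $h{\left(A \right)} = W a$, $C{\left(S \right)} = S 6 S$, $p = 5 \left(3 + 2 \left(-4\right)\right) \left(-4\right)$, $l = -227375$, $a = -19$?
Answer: $- \frac{227375}{133} \approx -1709.6$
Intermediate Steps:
$p = 100$ ($p = 5 \left(3 - 8\right) \left(-4\right) = 5 \left(-5\right) \left(-4\right) = \left(-25\right) \left(-4\right) = 100$)
$C{\left(S \right)} = 6 S^{2}$ ($C{\left(S \right)} = 6 S S = 6 S^{2}$)
$h{\left(A \right)} = 133$ ($h{\left(A \right)} = \left(-7\right) \left(-19\right) = 133$)
$\frac{l}{h{\left(C{\left(p \right)} \right)}} = - \frac{227375}{133}$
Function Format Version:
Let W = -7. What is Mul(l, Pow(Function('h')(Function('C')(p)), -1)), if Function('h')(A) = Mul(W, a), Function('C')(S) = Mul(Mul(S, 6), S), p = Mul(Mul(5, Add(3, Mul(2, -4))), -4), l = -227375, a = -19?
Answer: Rational(-227375, 133) ≈ -1709.6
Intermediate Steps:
p = 100 (p = Mul(Mul(5, Add(3, -8)), -4) = Mul(Mul(5, -5), -4) = Mul(-25, -4) = 100)
Function('C')(S) = Mul(6, Pow(S, 2)) (Function('C')(S) = Mul(Mul(6, S), S) = Mul(6, Pow(S, 2)))
Function('h')(A) = 133 (Function('h')(A) = Mul(-7, -19) = 133)
Mul(l, Pow(Function('h')(Function('C')(p)), -1)) = Mul(-227375, Pow(133, -1)) = Mul(-227375, Rational(1, 133)) = Rational(-227375, 133)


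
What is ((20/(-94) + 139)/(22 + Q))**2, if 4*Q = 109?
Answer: 680792464/85729081 ≈ 7.9412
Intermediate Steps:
Q = 109/4 (Q = (1/4)*109 = 109/4 ≈ 27.250)
((20/(-94) + 139)/(22 + Q))**2 = ((20/(-94) + 139)/(22 + 109/4))**2 = ((20*(-1/94) + 139)/(197/4))**2 = ((-10/47 + 139)*(4/197))**2 = ((6523/47)*(4/197))**2 = (26092/9259)**2 = 680792464/85729081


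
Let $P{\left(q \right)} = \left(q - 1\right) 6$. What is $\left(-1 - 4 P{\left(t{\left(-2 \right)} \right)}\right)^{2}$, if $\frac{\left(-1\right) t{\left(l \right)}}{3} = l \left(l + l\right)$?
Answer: $358801$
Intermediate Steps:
$t{\left(l \right)} = - 6 l^{2}$ ($t{\left(l \right)} = - 3 l \left(l + l\right) = - 3 l 2 l = - 3 \cdot 2 l^{2} = - 6 l^{2}$)
$P{\left(q \right)} = -6 + 6 q$ ($P{\left(q \right)} = \left(-1 + q\right) 6 = -6 + 6 q$)
$\left(-1 - 4 P{\left(t{\left(-2 \right)} \right)}\right)^{2} = \left(-1 - 4 \left(-6 + 6 \left(- 6 \left(-2\right)^{2}\right)\right)\right)^{2} = \left(-1 - 4 \left(-6 + 6 \left(\left(-6\right) 4\right)\right)\right)^{2} = \left(-1 - 4 \left(-6 + 6 \left(-24\right)\right)\right)^{2} = \left(-1 - 4 \left(-6 - 144\right)\right)^{2} = \left(-1 - -600\right)^{2} = \left(-1 + 600\right)^{2} = 599^{2} = 358801$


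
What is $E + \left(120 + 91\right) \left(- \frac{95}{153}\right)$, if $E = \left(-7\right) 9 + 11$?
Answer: $- \frac{28001}{153} \approx -183.01$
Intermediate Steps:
$E = -52$ ($E = -63 + 11 = -52$)
$E + \left(120 + 91\right) \left(- \frac{95}{153}\right) = -52 + \left(120 + 91\right) \left(- \frac{95}{153}\right) = -52 + 211 \left(\left(-95\right) \frac{1}{153}\right) = -52 + 211 \left(- \frac{95}{153}\right) = -52 - \frac{20045}{153} = - \frac{28001}{153}$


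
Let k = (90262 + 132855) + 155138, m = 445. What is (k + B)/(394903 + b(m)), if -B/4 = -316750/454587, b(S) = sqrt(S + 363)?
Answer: 421763940723755/440323637162067 - 2136038170*sqrt(202)/440323637162067 ≈ 0.95778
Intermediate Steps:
b(S) = sqrt(363 + S)
k = 378255 (k = 223117 + 155138 = 378255)
B = 181000/64941 (B = -(-1267000)/454587 = -4*(-45250/64941) = 181000/64941 ≈ 2.7871)
(k + B)/(394903 + b(m)) = (378255 + 181000/64941)/(394903 + sqrt(363 + 445)) = 24564438955/(64941*(394903 + sqrt(808))) = 24564438955/(64941*(394903 + 2*sqrt(202)))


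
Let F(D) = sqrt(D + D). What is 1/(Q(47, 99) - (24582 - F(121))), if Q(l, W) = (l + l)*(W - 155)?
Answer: -14923/445391737 - 11*sqrt(2)/890783474 ≈ -3.3523e-5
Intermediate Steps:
F(D) = sqrt(2)*sqrt(D) (F(D) = sqrt(2*D) = sqrt(2)*sqrt(D))
Q(l, W) = 2*l*(-155 + W) (Q(l, W) = (2*l)*(-155 + W) = 2*l*(-155 + W))
1/(Q(47, 99) - (24582 - F(121))) = 1/(2*47*(-155 + 99) - (24582 - sqrt(2)*sqrt(121))) = 1/(2*47*(-56) - (24582 - sqrt(2)*11)) = 1/(-5264 - (24582 - 11*sqrt(2))) = 1/(-5264 + (-24582 + 11*sqrt(2))) = 1/(-29846 + 11*sqrt(2))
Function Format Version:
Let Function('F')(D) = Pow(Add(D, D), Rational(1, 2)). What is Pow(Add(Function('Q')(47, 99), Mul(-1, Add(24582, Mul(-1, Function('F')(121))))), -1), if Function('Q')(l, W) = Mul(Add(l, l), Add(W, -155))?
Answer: Add(Rational(-14923, 445391737), Mul(Rational(-11, 890783474), Pow(2, Rational(1, 2)))) ≈ -3.3523e-5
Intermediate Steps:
Function('F')(D) = Mul(Pow(2, Rational(1, 2)), Pow(D, Rational(1, 2))) (Function('F')(D) = Pow(Mul(2, D), Rational(1, 2)) = Mul(Pow(2, Rational(1, 2)), Pow(D, Rational(1, 2))))
Function('Q')(l, W) = Mul(2, l, Add(-155, W)) (Function('Q')(l, W) = Mul(Mul(2, l), Add(-155, W)) = Mul(2, l, Add(-155, W)))
Pow(Add(Function('Q')(47, 99), Mul(-1, Add(24582, Mul(-1, Function('F')(121))))), -1) = Pow(Add(Mul(2, 47, Add(-155, 99)), Mul(-1, Add(24582, Mul(-1, Mul(Pow(2, Rational(1, 2)), Pow(121, Rational(1, 2))))))), -1) = Pow(Add(Mul(2, 47, -56), Mul(-1, Add(24582, Mul(-1, Mul(Pow(2, Rational(1, 2)), 11))))), -1) = Pow(Add(-5264, Mul(-1, Add(24582, Mul(-1, Mul(11, Pow(2, Rational(1, 2))))))), -1) = Pow(Add(-5264, Mul(-1, Add(24582, Mul(-11, Pow(2, Rational(1, 2)))))), -1) = Pow(Add(-5264, Add(-24582, Mul(11, Pow(2, Rational(1, 2))))), -1) = Pow(Add(-29846, Mul(11, Pow(2, Rational(1, 2)))), -1)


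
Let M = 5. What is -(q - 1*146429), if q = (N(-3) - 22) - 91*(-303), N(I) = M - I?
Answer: 118870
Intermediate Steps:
N(I) = 5 - I
q = 27559 (q = ((5 - 1*(-3)) - 22) - 91*(-303) = ((5 + 3) - 22) + 27573 = (8 - 22) + 27573 = -14 + 27573 = 27559)
-(q - 1*146429) = -(27559 - 1*146429) = -(27559 - 146429) = -1*(-118870) = 118870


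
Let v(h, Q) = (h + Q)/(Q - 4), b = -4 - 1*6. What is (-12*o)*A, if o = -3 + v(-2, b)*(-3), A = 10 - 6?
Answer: 1872/7 ≈ 267.43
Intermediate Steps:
A = 4
b = -10 (b = -4 - 6 = -10)
v(h, Q) = (Q + h)/(-4 + Q)
o = -39/7 (o = -3 + ((-10 - 2)/(-4 - 10))*(-3) = -3 + (-12/(-14))*(-3) = -3 - 1/14*(-12)*(-3) = -3 + (6/7)*(-3) = -3 - 18/7 = -39/7 ≈ -5.5714)
(-12*o)*A = -12*(-39/7)*4 = (468/7)*4 = 1872/7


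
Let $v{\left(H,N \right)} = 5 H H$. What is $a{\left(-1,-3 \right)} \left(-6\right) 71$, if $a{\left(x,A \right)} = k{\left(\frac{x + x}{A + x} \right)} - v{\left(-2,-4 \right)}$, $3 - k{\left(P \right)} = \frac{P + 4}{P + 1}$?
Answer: $8520$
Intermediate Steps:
$v{\left(H,N \right)} = 5 H^{2}$
$k{\left(P \right)} = 3 - \frac{4 + P}{1 + P}$ ($k{\left(P \right)} = 3 - \frac{P + 4}{P + 1} = 3 - \frac{4 + P}{1 + P}$)
$a{\left(x,A \right)} = -20 + \frac{-1 + \frac{4 x}{A + x}}{1 + \frac{2 x}{A + x}}$ ($a{\left(x,A \right)} = \frac{-1 + 2 \frac{x + x}{A + x}}{1 + \frac{x + x}{A + x}} - 5 \left(-2\right)^{2} = \frac{-1 + 2 \frac{2 x}{A + x}}{1 + \frac{2 x}{A + x}} - 5 \cdot 4 = \frac{-1 + 2 \frac{2 x}{A + x}}{1 + \frac{2 x}{A + x}} - 20 = \frac{-1 + \frac{4 x}{A + x}}{1 + \frac{2 x}{A + x}} - 20 = -20 + \frac{-1 + \frac{4 x}{A + x}}{1 + \frac{2 x}{A + x}}$)
$a{\left(-1,-3 \right)} \left(-6\right) 71 = \frac{3 \left(\left(-19\right) \left(-1\right) - -21\right)}{-3 + 3 \left(-1\right)} \left(-6\right) 71 = \frac{3 \left(19 + 21\right)}{-3 - 3} \left(-6\right) 71 = 3 \frac{1}{-6} \cdot 40 \left(-6\right) 71 = 3 \left(- \frac{1}{6}\right) 40 \left(-6\right) 71 = \left(-20\right) \left(-6\right) 71 = 120 \cdot 71 = 8520$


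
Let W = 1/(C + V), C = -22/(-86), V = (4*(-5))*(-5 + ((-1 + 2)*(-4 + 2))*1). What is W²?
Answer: 1849/36372961 ≈ 5.0834e-5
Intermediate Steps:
V = 140 (V = -20*(-5 + (1*(-2))*1) = -20*(-5 - 2*1) = -20*(-5 - 2) = -20*(-7) = 140)
C = 11/43 (C = -22*(-1/86) = 11/43 ≈ 0.25581)
W = 43/6031 (W = 1/(11/43 + 140) = 1/(6031/43) = 43/6031 ≈ 0.0071298)
W² = (43/6031)² = 1849/36372961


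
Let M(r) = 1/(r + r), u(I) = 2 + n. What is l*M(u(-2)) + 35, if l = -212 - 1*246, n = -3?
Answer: 264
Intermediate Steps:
u(I) = -1 (u(I) = 2 - 3 = -1)
l = -458 (l = -212 - 246 = -458)
M(r) = 1/(2*r)
l*M(u(-2)) + 35 = -229/(-1) + 35 = -229*(-1) + 35 = -458*(-½) + 35 = 229 + 35 = 264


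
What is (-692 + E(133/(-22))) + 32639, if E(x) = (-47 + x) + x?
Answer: 350767/11 ≈ 31888.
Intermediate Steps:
E(x) = -47 + 2*x
(-692 + E(133/(-22))) + 32639 = (-692 + (-47 + 2*(133/(-22)))) + 32639 = (-692 + (-47 + 2*(133*(-1/22)))) + 32639 = (-692 + (-47 + 2*(-133/22))) + 32639 = (-692 + (-47 - 133/11)) + 32639 = (-692 - 650/11) + 32639 = -8262/11 + 32639 = 350767/11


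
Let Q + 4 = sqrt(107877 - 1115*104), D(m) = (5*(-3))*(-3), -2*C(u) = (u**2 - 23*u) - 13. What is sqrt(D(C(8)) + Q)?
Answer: sqrt(41 + I*sqrt(8083)) ≈ 8.361 + 5.3765*I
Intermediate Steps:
C(u) = 13/2 - u**2/2 + 23*u/2 (C(u) = -((u**2 - 23*u) - 13)/2 = -(-13 + u**2 - 23*u)/2 = 13/2 - u**2/2 + 23*u/2)
D(m) = 45 (D(m) = -15*(-3) = 45)
Q = -4 + I*sqrt(8083) (Q = -4 + sqrt(107877 - 1115*104) = -4 + sqrt(107877 - 115960) = -4 + sqrt(-8083) = -4 + I*sqrt(8083) ≈ -4.0 + 89.906*I)
sqrt(D(C(8)) + Q) = sqrt(45 + (-4 + I*sqrt(8083))) = sqrt(41 + I*sqrt(8083))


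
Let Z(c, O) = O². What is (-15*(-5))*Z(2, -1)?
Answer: 75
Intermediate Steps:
(-15*(-5))*Z(2, -1) = -15*(-5)*(-1)² = 75*1 = 75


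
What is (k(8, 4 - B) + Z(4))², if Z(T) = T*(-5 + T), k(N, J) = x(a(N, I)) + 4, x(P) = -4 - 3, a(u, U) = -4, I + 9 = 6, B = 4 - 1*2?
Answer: 49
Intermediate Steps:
B = 2 (B = 4 - 2 = 2)
I = -3 (I = -9 + 6 = -3)
x(P) = -7
k(N, J) = -3 (k(N, J) = -7 + 4 = -3)
(k(8, 4 - B) + Z(4))² = (-3 + 4*(-5 + 4))² = (-3 + 4*(-1))² = (-3 - 4)² = (-7)² = 49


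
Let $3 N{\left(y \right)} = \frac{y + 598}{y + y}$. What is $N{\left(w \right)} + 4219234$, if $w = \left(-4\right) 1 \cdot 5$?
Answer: $\frac{253153751}{60} \approx 4.2192 \cdot 10^{6}$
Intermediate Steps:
$w = -20$ ($w = \left(-4\right) 5 = -20$)
$N{\left(y \right)} = \frac{598 + y}{6 y}$ ($N{\left(y \right)} = \frac{\left(y + 598\right) \frac{1}{y + y}}{3} = \frac{\left(598 + y\right) \frac{1}{2 y}}{3} = \frac{\frac{1}{2} \frac{1}{y} \left(598 + y\right)}{3} = \frac{598 + y}{6 y}$)
$N{\left(w \right)} + 4219234 = \frac{598 - 20}{6 \left(-20\right)} + 4219234 = \frac{1}{6} \left(- \frac{1}{20}\right) 578 + 4219234 = - \frac{289}{60} + 4219234 = \frac{253153751}{60}$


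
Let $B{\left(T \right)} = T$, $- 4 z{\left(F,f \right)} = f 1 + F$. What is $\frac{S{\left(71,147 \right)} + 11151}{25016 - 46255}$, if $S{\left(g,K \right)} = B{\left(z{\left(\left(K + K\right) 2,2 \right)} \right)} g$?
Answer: $- \frac{1357}{42478} \approx -0.031946$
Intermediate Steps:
$z{\left(F,f \right)} = - \frac{F}{4} - \frac{f}{4}$ ($z{\left(F,f \right)} = - \frac{f 1 + F}{4} = - \frac{f + F}{4} = - \frac{F + f}{4} = - \frac{F}{4} - \frac{f}{4}$)
$S{\left(g,K \right)} = g \left(- \frac{1}{2} - K\right)$ ($S{\left(g,K \right)} = \left(- \frac{\left(K + K\right) 2}{4} - \frac{1}{2}\right) g = \left(- \frac{2 K 2}{4} - \frac{1}{2}\right) g = \left(- \frac{4 K}{4} - \frac{1}{2}\right) g = \left(- K - \frac{1}{2}\right) g = \left(- \frac{1}{2} - K\right) g = g \left(- \frac{1}{2} - K\right)$)
$\frac{S{\left(71,147 \right)} + 11151}{25016 - 46255} = \frac{\left(-1\right) 71 \left(\frac{1}{2} + 147\right) + 11151}{25016 - 46255} = \frac{\left(-1\right) 71 \cdot \frac{295}{2} + 11151}{-21239} = \left(- \frac{20945}{2} + 11151\right) \left(- \frac{1}{21239}\right) = \frac{1357}{2} \left(- \frac{1}{21239}\right) = - \frac{1357}{42478}$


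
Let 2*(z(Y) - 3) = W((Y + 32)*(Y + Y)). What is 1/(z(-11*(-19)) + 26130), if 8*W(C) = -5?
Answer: 16/418123 ≈ 3.8266e-5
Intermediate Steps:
W(C) = -5/8 (W(C) = (⅛)*(-5) = -5/8)
z(Y) = 43/16 (z(Y) = 3 + (½)*(-5/8) = 3 - 5/16 = 43/16)
1/(z(-11*(-19)) + 26130) = 1/(43/16 + 26130) = 1/(418123/16) = 16/418123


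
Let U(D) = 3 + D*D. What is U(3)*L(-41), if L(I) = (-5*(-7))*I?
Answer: -17220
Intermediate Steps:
U(D) = 3 + D²
L(I) = 35*I
U(3)*L(-41) = (3 + 3²)*(35*(-41)) = (3 + 9)*(-1435) = 12*(-1435) = -17220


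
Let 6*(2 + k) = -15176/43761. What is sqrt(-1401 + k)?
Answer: I*sqrt(2686890930919)/43761 ≈ 37.457*I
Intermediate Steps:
k = -270154/131283 (k = -2 + (-15176/43761)/6 = -2 + (-15176*1/43761)/6 = -2 + (1/6)*(-15176/43761) = -2 - 7588/131283 = -270154/131283 ≈ -2.0578)
sqrt(-1401 + k) = sqrt(-1401 - 270154/131283) = sqrt(-184197637/131283) = I*sqrt(2686890930919)/43761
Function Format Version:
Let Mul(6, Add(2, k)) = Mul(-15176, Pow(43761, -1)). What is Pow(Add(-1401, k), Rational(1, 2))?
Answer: Mul(Rational(1, 43761), I, Pow(2686890930919, Rational(1, 2))) ≈ Mul(37.457, I)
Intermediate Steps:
k = Rational(-270154, 131283) (k = Add(-2, Mul(Rational(1, 6), Mul(-15176, Pow(43761, -1)))) = Add(-2, Mul(Rational(1, 6), Mul(-15176, Rational(1, 43761)))) = Add(-2, Mul(Rational(1, 6), Rational(-15176, 43761))) = Add(-2, Rational(-7588, 131283)) = Rational(-270154, 131283) ≈ -2.0578)
Pow(Add(-1401, k), Rational(1, 2)) = Pow(Add(-1401, Rational(-270154, 131283)), Rational(1, 2)) = Pow(Rational(-184197637, 131283), Rational(1, 2)) = Mul(Rational(1, 43761), I, Pow(2686890930919, Rational(1, 2)))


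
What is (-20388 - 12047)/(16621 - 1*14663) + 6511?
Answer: 12716103/1958 ≈ 6494.4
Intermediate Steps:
(-20388 - 12047)/(16621 - 1*14663) + 6511 = -32435/(16621 - 14663) + 6511 = -32435/1958 + 6511 = 12716103/1958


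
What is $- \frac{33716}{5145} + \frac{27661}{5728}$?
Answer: $- \frac{50809403}{29470560} \approx -1.7241$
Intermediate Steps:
$- \frac{33716}{5145} + \frac{27661}{5728} = - \frac{50809403}{29470560}$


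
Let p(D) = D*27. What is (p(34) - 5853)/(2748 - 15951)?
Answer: 1645/4401 ≈ 0.37378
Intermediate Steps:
p(D) = 27*D
(p(34) - 5853)/(2748 - 15951) = (27*34 - 5853)/(2748 - 15951) = (918 - 5853)/(-13203) = -4935*(-1/13203) = 1645/4401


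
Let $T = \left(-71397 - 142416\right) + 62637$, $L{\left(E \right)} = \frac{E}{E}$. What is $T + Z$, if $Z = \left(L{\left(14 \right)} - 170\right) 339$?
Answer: $-208467$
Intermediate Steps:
$L{\left(E \right)} = 1$
$Z = -57291$ ($Z = \left(1 - 170\right) 339 = \left(-169\right) 339 = -57291$)
$T = -151176$ ($T = -213813 + 62637 = -151176$)
$T + Z = -151176 - 57291 = -208467$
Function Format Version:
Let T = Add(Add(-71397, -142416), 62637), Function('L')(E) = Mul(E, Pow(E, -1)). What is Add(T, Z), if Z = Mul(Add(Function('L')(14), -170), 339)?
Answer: -208467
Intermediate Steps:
Function('L')(E) = 1
Z = -57291 (Z = Mul(Add(1, -170), 339) = Mul(-169, 339) = -57291)
T = -151176 (T = Add(-213813, 62637) = -151176)
Add(T, Z) = Add(-151176, -57291) = -208467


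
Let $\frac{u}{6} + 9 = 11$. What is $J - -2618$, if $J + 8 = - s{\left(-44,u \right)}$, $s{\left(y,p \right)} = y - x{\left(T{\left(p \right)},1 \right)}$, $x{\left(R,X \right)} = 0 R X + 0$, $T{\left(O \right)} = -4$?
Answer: $2654$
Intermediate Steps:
$u = 12$ ($u = -54 + 6 \cdot 11 = -54 + 66 = 12$)
$x{\left(R,X \right)} = 0$ ($x{\left(R,X \right)} = 0 X + 0 = 0 + 0 = 0$)
$s{\left(y,p \right)} = y$ ($s{\left(y,p \right)} = y - 0 = y + 0 = y$)
$J = 36$ ($J = -8 - -44 = -8 + 44 = 36$)
$J - -2618 = 36 - -2618 = 36 + 2618 = 2654$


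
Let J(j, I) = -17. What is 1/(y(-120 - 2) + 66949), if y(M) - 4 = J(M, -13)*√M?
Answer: 66953/4482739467 + 17*I*√122/4482739467 ≈ 1.4936e-5 + 4.1888e-8*I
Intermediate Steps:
y(M) = 4 - 17*√M
1/(y(-120 - 2) + 66949) = 1/((4 - 17*√(-120 - 2)) + 66949) = 1/((4 - 17*I*√122) + 66949) = 1/(66953 - 17*I*√122)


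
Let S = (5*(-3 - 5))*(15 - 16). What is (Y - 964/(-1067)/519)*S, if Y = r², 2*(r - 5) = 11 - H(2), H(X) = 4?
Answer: 1600442530/553773 ≈ 2890.1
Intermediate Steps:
r = 17/2 (r = 5 + (11 - 1*4)/2 = 5 + (11 - 4)/2 = 5 + (½)*7 = 5 + 7/2 = 17/2 ≈ 8.5000)
Y = 289/4 (Y = (17/2)² = 289/4 ≈ 72.250)
S = 40 (S = (5*(-8))*(-1) = -40*(-1) = 40)
(Y - 964/(-1067)/519)*S = (289/4 - 964/(-1067)/519)*40 = (289/4 - 964*(-1/1067)*(1/519))*40 = (289/4 + (964/1067)*(1/519))*40 = (289/4 + 964/553773)*40 = (160044253/2215092)*40 = 1600442530/553773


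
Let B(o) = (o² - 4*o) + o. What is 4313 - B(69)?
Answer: -241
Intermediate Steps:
B(o) = o² - 3*o
4313 - B(69) = 4313 - 69*(-3 + 69) = 4313 - 69*66 = 4313 - 1*4554 = 4313 - 4554 = -241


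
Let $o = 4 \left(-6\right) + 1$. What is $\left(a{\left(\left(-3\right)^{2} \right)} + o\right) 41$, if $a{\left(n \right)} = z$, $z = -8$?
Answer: $-1271$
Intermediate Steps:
$a{\left(n \right)} = -8$
$o = -23$ ($o = -24 + 1 = -23$)
$\left(a{\left(\left(-3\right)^{2} \right)} + o\right) 41 = \left(-8 - 23\right) 41 = \left(-31\right) 41 = -1271$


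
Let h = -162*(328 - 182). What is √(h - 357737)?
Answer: I*√381389 ≈ 617.57*I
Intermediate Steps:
h = -23652 (h = -162*146 = -23652)
√(h - 357737) = √(-23652 - 357737) = √(-381389) = I*√381389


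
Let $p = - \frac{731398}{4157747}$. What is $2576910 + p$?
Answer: $\frac{10714139090372}{4157747} \approx 2.5769 \cdot 10^{6}$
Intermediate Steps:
$p = - \frac{731398}{4157747}$ ($p = \left(-731398\right) \frac{1}{4157747} = - \frac{731398}{4157747} \approx -0.17591$)
$2576910 + p = 2576910 - \frac{731398}{4157747} = \frac{10714139090372}{4157747}$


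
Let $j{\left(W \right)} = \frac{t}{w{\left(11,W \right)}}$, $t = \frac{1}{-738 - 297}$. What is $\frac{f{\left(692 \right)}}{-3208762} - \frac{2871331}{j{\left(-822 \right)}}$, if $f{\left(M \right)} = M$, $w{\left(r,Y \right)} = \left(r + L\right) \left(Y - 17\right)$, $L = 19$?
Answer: $- \frac{120009143247397605796}{1604381} \approx -7.4801 \cdot 10^{13}$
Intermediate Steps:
$w{\left(r,Y \right)} = \left(-17 + Y\right) \left(19 + r\right)$ ($w{\left(r,Y \right)} = \left(r + 19\right) \left(Y - 17\right) = \left(19 + r\right) \left(-17 + Y\right) = \left(-17 + Y\right) \left(19 + r\right)$)
$t = - \frac{1}{1035}$ ($t = \frac{1}{-1035} = - \frac{1}{1035} \approx -0.00096618$)
$j{\left(W \right)} = - \frac{1}{1035 \left(-510 + 30 W\right)}$ ($j{\left(W \right)} = - \frac{1}{1035 \left(-323 - 187 + 19 W + W 11\right)} = - \frac{1}{1035 \left(-323 - 187 + 19 W + 11 W\right)} = - \frac{1}{1035 \left(-510 + 30 W\right)}$)
$\frac{f{\left(692 \right)}}{-3208762} - \frac{2871331}{j{\left(-822 \right)}} = \frac{692}{-3208762} - \frac{2871331}{\left(-1\right) \frac{1}{-527850 + 31050 \left(-822\right)}} = 692 \left(- \frac{1}{3208762}\right) - \frac{2871331}{\left(-1\right) \frac{1}{-527850 - 25523100}} = - \frac{346}{1604381} - \frac{2871331}{\left(-1\right) \frac{1}{-26050950}} = - \frac{346}{1604381} - \frac{2871331}{\left(-1\right) \left(- \frac{1}{26050950}\right)} = - \frac{346}{1604381} - 2871331 \frac{1}{\frac{1}{26050950}} = - \frac{346}{1604381} - 74800900314450 = - \frac{120009143247397605796}{1604381}$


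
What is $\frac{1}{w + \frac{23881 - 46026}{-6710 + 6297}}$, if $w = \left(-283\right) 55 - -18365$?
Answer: $\frac{413}{1178545} \approx 0.00035043$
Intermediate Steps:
$w = 2800$ ($w = -15565 + 18365 = 2800$)
$\frac{1}{w + \frac{23881 - 46026}{-6710 + 6297}} = \frac{1}{2800 + \frac{23881 - 46026}{-6710 + 6297}} = \frac{1}{2800 - \frac{22145}{-413}} = \frac{1}{2800 - - \frac{22145}{413}} = \frac{1}{2800 + \frac{22145}{413}} = \frac{1}{\frac{1178545}{413}} = \frac{413}{1178545}$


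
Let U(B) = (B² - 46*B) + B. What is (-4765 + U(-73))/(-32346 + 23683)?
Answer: -3849/8663 ≈ -0.44430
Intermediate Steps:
U(B) = B² - 45*B
(-4765 + U(-73))/(-32346 + 23683) = (-4765 - 73*(-45 - 73))/(-32346 + 23683) = (-4765 - 73*(-118))/(-8663) = (-4765 + 8614)*(-1/8663) = 3849*(-1/8663) = -3849/8663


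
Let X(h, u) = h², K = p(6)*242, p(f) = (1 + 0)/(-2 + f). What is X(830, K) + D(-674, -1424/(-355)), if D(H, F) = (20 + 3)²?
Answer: 689429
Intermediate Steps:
p(f) = 1/(-2 + f)
K = 121/2 (K = 242/(-2 + 6) = 242/4 = (¼)*242 = 121/2 ≈ 60.500)
D(H, F) = 529 (D(H, F) = 23² = 529)
X(830, K) + D(-674, -1424/(-355)) = 830² + 529 = 688900 + 529 = 689429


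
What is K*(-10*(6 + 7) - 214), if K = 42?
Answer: -14448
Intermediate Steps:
K*(-10*(6 + 7) - 214) = 42*(-10*(6 + 7) - 214) = 42*(-10*13 - 214) = 42*(-130 - 214) = 42*(-344) = -14448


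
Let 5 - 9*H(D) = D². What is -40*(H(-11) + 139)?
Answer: -45400/9 ≈ -5044.4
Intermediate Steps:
H(D) = 5/9 - D²/9
-40*(H(-11) + 139) = -40*((5/9 - ⅑*(-11)²) + 139) = -40*((5/9 - ⅑*121) + 139) = -40*((5/9 - 121/9) + 139) = -40*(-116/9 + 139) = -40*1135/9 = -45400/9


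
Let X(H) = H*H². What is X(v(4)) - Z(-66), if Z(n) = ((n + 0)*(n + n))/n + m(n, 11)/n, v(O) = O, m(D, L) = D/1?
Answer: 195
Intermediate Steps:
m(D, L) = D (m(D, L) = D*1 = D)
X(H) = H³
Z(n) = 1 + 2*n (Z(n) = ((n + 0)*(n + n))/n + n/n = (n*(2*n))/n + 1 = (2*n²)/n + 1 = 2*n + 1 = 1 + 2*n)
X(v(4)) - Z(-66) = 4³ - (1 + 2*(-66)) = 64 - (1 - 132) = 64 - 1*(-131) = 64 + 131 = 195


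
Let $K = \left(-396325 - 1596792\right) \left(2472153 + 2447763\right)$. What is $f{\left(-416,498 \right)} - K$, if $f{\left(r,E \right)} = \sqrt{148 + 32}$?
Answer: $9805968218172 + 6 \sqrt{5} \approx 9.806 \cdot 10^{12}$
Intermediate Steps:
$f{\left(r,E \right)} = 6 \sqrt{5}$ ($f{\left(r,E \right)} = \sqrt{180} = 6 \sqrt{5}$)
$K = -9805968218172$ ($K = \left(-1993117\right) 4919916 = -9805968218172$)
$f{\left(-416,498 \right)} - K = 6 \sqrt{5} - -9805968218172 = 6 \sqrt{5} + 9805968218172 = 9805968218172 + 6 \sqrt{5}$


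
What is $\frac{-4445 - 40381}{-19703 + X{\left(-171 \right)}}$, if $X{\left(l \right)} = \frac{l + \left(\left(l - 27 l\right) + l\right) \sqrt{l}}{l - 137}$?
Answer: $\frac{14316841662}{6293238767} - \frac{30257550 i \sqrt{19}}{6293238767} \approx 2.275 - 0.020957 i$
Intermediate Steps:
$X{\left(l \right)} = \frac{l - 25 l^{\frac{3}{2}}}{-137 + l}$ ($X{\left(l \right)} = \frac{l + \left(- 26 l + l\right) \sqrt{l}}{-137 + l} = \frac{l + - 25 l \sqrt{l}}{-137 + l} = \frac{l - 25 l^{\frac{3}{2}}}{-137 + l}$)
$\frac{-4445 - 40381}{-19703 + X{\left(-171 \right)}} = \frac{-4445 - 40381}{-19703 + \frac{-171 - 25 \left(-171\right)^{\frac{3}{2}}}{-137 - 171}} = - \frac{44826}{-19703 + \frac{-171 - 25 \left(- 513 i \sqrt{19}\right)}{-308}} = - \frac{44826}{-19703 - \frac{-171 + 12825 i \sqrt{19}}{308}} = - \frac{44826}{-19703 + \left(\frac{171}{308} - \frac{12825 i \sqrt{19}}{308}\right)} = - \frac{44826}{- \frac{6068353}{308} - \frac{12825 i \sqrt{19}}{308}}$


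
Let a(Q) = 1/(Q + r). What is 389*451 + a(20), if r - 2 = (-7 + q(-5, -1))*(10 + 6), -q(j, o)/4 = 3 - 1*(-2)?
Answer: 71929989/410 ≈ 1.7544e+5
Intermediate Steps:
q(j, o) = -20 (q(j, o) = -4*(3 - 1*(-2)) = -4*(3 + 2) = -4*5 = -20)
r = -430 (r = 2 + (-7 - 20)*(10 + 6) = 2 - 27*16 = 2 - 432 = -430)
a(Q) = 1/(-430 + Q) (a(Q) = 1/(Q - 430) = 1/(-430 + Q))
389*451 + a(20) = 389*451 + 1/(-430 + 20) = 175439 + 1/(-410) = 175439 - 1/410 = 71929989/410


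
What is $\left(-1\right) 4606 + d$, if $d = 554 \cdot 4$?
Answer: $-2390$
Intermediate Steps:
$d = 2216$
$\left(-1\right) 4606 + d = \left(-1\right) 4606 + 2216 = -4606 + 2216 = -2390$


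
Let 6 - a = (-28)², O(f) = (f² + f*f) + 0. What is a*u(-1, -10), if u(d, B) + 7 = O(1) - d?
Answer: 3112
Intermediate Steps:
O(f) = 2*f² (O(f) = (f² + f²) + 0 = 2*f² + 0 = 2*f²)
a = -778 (a = 6 - 1*(-28)² = 6 - 1*784 = 6 - 784 = -778)
u(d, B) = -5 - d (u(d, B) = -7 + (2*1² - d) = -7 + (2*1 - d) = -7 + (2 - d) = -5 - d)
a*u(-1, -10) = -778*(-5 - 1*(-1)) = -778*(-5 + 1) = -778*(-4) = 3112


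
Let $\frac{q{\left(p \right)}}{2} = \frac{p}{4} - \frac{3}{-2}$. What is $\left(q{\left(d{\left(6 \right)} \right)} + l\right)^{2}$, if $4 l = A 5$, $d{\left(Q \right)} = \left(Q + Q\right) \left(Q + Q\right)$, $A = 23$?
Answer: $\frac{172225}{16} \approx 10764.0$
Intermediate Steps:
$d{\left(Q \right)} = 4 Q^{2}$ ($d{\left(Q \right)} = 2 Q 2 Q = 4 Q^{2}$)
$l = \frac{115}{4}$ ($l = \frac{23 \cdot 5}{4} = \frac{1}{4} \cdot 115 = \frac{115}{4} \approx 28.75$)
$q{\left(p \right)} = 3 + \frac{p}{2}$ ($q{\left(p \right)} = 2 \left(\frac{p}{4} - \frac{3}{-2}\right) = 2 \left(p \frac{1}{4} - - \frac{3}{2}\right) = 2 \left(\frac{p}{4} + \frac{3}{2}\right) = 2 \left(\frac{3}{2} + \frac{p}{4}\right) = 3 + \frac{p}{2}$)
$\left(q{\left(d{\left(6 \right)} \right)} + l\right)^{2} = \left(\left(3 + \frac{4 \cdot 6^{2}}{2}\right) + \frac{115}{4}\right)^{2} = \left(\left(3 + \frac{4 \cdot 36}{2}\right) + \frac{115}{4}\right)^{2} = \left(\left(3 + \frac{1}{2} \cdot 144\right) + \frac{115}{4}\right)^{2} = \left(\left(3 + 72\right) + \frac{115}{4}\right)^{2} = \left(75 + \frac{115}{4}\right)^{2} = \left(\frac{415}{4}\right)^{2} = \frac{172225}{16}$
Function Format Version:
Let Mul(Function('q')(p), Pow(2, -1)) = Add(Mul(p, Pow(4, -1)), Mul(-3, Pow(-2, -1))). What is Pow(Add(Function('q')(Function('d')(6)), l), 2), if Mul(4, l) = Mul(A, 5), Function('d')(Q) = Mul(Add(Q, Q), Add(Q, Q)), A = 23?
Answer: Rational(172225, 16) ≈ 10764.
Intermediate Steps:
Function('d')(Q) = Mul(4, Pow(Q, 2)) (Function('d')(Q) = Mul(Mul(2, Q), Mul(2, Q)) = Mul(4, Pow(Q, 2)))
l = Rational(115, 4) (l = Mul(Rational(1, 4), Mul(23, 5)) = Mul(Rational(1, 4), 115) = Rational(115, 4) ≈ 28.750)
Function('q')(p) = Add(3, Mul(Rational(1, 2), p)) (Function('q')(p) = Mul(2, Add(Mul(p, Pow(4, -1)), Mul(-3, Pow(-2, -1)))) = Mul(2, Add(Mul(p, Rational(1, 4)), Mul(-3, Rational(-1, 2)))) = Mul(2, Add(Mul(Rational(1, 4), p), Rational(3, 2))) = Mul(2, Add(Rational(3, 2), Mul(Rational(1, 4), p))) = Add(3, Mul(Rational(1, 2), p)))
Pow(Add(Function('q')(Function('d')(6)), l), 2) = Pow(Add(Add(3, Mul(Rational(1, 2), Mul(4, Pow(6, 2)))), Rational(115, 4)), 2) = Pow(Add(Add(3, Mul(Rational(1, 2), Mul(4, 36))), Rational(115, 4)), 2) = Pow(Add(Add(3, Mul(Rational(1, 2), 144)), Rational(115, 4)), 2) = Pow(Add(Add(3, 72), Rational(115, 4)), 2) = Pow(Add(75, Rational(115, 4)), 2) = Pow(Rational(415, 4), 2) = Rational(172225, 16)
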